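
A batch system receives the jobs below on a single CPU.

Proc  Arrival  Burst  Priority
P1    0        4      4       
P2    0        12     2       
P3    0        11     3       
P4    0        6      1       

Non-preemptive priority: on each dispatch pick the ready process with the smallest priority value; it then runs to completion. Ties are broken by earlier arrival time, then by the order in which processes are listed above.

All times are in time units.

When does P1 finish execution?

Schedule: | P4 0-6 | P2 6-18 | P3 18-29 | P1 29-33 |
Completion: P1=33  P2=18  P3=29  P4=6
Turnaround (C−A): P1=33  P2=18  P3=29  P4=6

33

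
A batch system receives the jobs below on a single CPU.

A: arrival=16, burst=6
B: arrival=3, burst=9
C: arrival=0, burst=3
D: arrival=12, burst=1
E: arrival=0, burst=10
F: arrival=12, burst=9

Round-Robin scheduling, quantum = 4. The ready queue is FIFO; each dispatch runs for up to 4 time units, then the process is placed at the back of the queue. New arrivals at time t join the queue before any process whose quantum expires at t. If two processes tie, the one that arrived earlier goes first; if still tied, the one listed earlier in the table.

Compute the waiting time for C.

Timeline: | C 0-3 | E 3-7 | B 7-11 | E 11-15 | B 15-19 | D 19-20 | F 20-24 | E 24-26 | A 26-30 | B 30-31 | F 31-35 | A 35-37 | F 37-38 |
Completion: A=37  B=31  C=3  D=20  E=26  F=38
Turnaround (C−A): A=21  B=28  C=3  D=8  E=26  F=26
Waiting(C) = turnaround − burst = 3 − 3 = 0

0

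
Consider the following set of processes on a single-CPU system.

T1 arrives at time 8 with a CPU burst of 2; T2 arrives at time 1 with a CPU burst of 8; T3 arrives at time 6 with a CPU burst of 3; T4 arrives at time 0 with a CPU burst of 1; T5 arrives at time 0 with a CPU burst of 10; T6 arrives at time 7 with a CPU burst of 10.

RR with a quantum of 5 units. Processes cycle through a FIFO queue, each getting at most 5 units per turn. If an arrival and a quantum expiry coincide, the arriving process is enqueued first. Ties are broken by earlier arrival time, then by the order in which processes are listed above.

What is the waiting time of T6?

17

Timeline: | T4 0-1 | T5 1-6 | T2 6-11 | T3 11-14 | T5 14-19 | T6 19-24 | T1 24-26 | T2 26-29 | T6 29-34 |
Completion: T1=26  T2=29  T3=14  T4=1  T5=19  T6=34
Turnaround (C−A): T1=18  T2=28  T3=8  T4=1  T5=19  T6=27
Waiting(T6) = turnaround − burst = 27 − 10 = 17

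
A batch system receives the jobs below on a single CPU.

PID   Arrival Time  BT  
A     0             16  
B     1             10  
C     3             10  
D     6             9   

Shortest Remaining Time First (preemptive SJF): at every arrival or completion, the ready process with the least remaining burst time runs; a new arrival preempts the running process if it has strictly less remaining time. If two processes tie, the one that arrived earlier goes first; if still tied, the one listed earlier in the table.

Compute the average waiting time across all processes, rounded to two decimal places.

12.75

Schedule: | A 0-1 | B 1-11 | D 11-20 | C 20-30 | A 30-45 |
Completion: A=45  B=11  C=30  D=20
Turnaround (C−A): A=45  B=10  C=27  D=14
Waiting times: A=29, B=0, C=17, D=5
Average waiting = (29+0+17+5) / 4 = 51/4 = 12.75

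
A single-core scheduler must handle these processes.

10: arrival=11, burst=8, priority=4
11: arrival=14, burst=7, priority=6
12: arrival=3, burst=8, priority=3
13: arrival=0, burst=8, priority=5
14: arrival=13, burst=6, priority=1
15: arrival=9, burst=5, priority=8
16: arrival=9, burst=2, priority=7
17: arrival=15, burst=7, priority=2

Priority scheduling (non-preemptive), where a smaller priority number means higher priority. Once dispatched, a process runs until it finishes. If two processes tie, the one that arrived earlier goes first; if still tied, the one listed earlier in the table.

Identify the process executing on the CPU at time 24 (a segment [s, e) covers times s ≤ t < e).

17

Gantt: | 13 0-8 | 12 8-16 | 14 16-22 | 17 22-29 | 10 29-37 | 11 37-44 | 16 44-46 | 15 46-51 |
Completion: 10=37  11=44  12=16  13=8  14=22  15=51  16=46  17=29
Turnaround (C−A): 10=26  11=30  12=13  13=8  14=9  15=42  16=37  17=14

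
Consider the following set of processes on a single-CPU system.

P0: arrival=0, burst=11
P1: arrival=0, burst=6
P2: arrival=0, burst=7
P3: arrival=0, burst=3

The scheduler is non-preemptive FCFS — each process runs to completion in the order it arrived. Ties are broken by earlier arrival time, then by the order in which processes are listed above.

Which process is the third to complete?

Schedule: | P0 0-11 | P1 11-17 | P2 17-24 | P3 24-27 |
Completion: P0=11  P1=17  P2=24  P3=27
Turnaround (C−A): P0=11  P1=17  P2=24  P3=27
Finish order: P0 → P1 → P2 → P3

P2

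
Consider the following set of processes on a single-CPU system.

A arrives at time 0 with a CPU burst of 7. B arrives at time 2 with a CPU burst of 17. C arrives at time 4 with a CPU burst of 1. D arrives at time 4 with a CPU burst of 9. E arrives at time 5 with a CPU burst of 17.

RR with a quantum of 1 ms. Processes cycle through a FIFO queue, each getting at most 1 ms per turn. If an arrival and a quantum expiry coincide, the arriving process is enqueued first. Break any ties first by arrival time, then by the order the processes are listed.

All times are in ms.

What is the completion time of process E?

51

Gantt: | A 0-2 | B 2-3 | A 3-4 | B 4-5 | C 5-6 | D 6-7 | A 7-8 | E 8-9 | B 9-10 | D 10-11 | A 11-12 | E 12-13 | B 13-14 | D 14-15 | A 15-16 | E 16-17 | B 17-18 | D 18-19 | A 19-20 | E 20-21 | B 21-22 | D 22-23 | E 23-24 | B 24-25 | D 25-26 | E 26-27 | B 27-28 | D 28-29 | E 29-30 | B 30-31 | D 31-32 | E 32-33 | B 33-34 | D 34-35 | E 35-36 | B 36-37 | E 37-38 | B 38-39 | E 39-40 | B 40-41 | E 41-42 | B 42-43 | E 43-44 | B 44-45 | E 45-46 | B 46-47 | E 47-48 | B 48-49 | E 49-51 |
Completion: A=20  B=49  C=6  D=35  E=51
Turnaround (C−A): A=20  B=47  C=2  D=31  E=46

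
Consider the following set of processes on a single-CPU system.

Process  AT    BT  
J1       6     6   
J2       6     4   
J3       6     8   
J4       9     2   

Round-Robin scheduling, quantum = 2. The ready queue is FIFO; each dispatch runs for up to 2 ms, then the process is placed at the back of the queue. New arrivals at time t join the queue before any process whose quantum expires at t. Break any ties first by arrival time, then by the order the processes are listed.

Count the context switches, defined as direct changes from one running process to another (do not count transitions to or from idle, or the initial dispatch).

8

Gantt: | idle 0-6 | J1 6-8 | J2 8-10 | J3 10-12 | J1 12-14 | J4 14-16 | J2 16-18 | J3 18-20 | J1 20-22 | J3 22-26 |
Completion: J1=22  J2=18  J3=26  J4=16
Turnaround (C−A): J1=16  J2=12  J3=20  J4=7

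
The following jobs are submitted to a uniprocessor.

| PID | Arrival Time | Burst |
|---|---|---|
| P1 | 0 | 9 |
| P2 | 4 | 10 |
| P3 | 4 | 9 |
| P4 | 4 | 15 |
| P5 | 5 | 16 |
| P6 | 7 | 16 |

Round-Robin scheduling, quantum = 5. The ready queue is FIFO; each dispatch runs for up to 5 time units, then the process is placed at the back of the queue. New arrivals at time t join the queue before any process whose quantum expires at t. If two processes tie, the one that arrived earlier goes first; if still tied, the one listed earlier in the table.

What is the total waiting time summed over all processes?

Schedule: | P1 0-5 | P2 5-10 | P3 10-15 | P4 15-20 | P5 20-25 | P1 25-29 | P6 29-34 | P2 34-39 | P3 39-43 | P4 43-48 | P5 48-53 | P6 53-58 | P4 58-63 | P5 63-68 | P6 68-73 | P5 73-74 | P6 74-75 |
Completion: P1=29  P2=39  P3=43  P4=63  P5=74  P6=75
Waiting = turnaround − burst: P1=20, P2=25, P3=30, P4=44, P5=53, P6=52
Total waiting = 20 + 25 + 30 + 44 + 53 + 52 = 224

224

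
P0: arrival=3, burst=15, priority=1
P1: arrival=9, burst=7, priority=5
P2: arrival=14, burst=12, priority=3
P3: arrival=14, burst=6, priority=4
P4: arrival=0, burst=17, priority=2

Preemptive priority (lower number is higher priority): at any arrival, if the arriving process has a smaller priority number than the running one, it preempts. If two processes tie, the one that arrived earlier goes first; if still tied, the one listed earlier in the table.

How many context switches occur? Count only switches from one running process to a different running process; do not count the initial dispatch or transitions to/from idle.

5

Timeline: | P4 0-3 | P0 3-18 | P4 18-32 | P2 32-44 | P3 44-50 | P1 50-57 |
Completion: P0=18  P1=57  P2=44  P3=50  P4=32
Turnaround (C−A): P0=15  P1=48  P2=30  P3=36  P4=32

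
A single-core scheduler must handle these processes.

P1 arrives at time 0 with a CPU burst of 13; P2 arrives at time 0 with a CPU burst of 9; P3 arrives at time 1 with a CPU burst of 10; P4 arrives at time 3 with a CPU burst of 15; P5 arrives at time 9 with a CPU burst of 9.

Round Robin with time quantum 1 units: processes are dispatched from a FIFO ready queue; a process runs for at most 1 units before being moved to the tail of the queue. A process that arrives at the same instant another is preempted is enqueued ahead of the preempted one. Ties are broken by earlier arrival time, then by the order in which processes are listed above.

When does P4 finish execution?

Timeline: | P1 0-1 | P2 1-2 | P3 2-3 | P1 3-4 | P2 4-5 | P4 5-6 | P3 6-7 | P1 7-8 | P2 8-9 | P4 9-10 | P3 10-11 | P1 11-12 | P5 12-13 | P2 13-14 | P4 14-15 | P3 15-16 | P1 16-17 | P5 17-18 | P2 18-19 | P4 19-20 | P3 20-21 | P1 21-22 | P5 22-23 | P2 23-24 | P4 24-25 | P3 25-26 | P1 26-27 | P5 27-28 | P2 28-29 | P4 29-30 | P3 30-31 | P1 31-32 | P5 32-33 | P2 33-34 | P4 34-35 | P3 35-36 | P1 36-37 | P5 37-38 | P2 38-39 | P4 39-40 | P3 40-41 | P1 41-42 | P5 42-43 | P4 43-44 | P3 44-45 | P1 45-46 | P5 46-47 | P4 47-48 | P1 48-49 | P5 49-50 | P4 50-51 | P1 51-52 | P4 52-56 |
Completion: P1=52  P2=39  P3=45  P4=56  P5=50

56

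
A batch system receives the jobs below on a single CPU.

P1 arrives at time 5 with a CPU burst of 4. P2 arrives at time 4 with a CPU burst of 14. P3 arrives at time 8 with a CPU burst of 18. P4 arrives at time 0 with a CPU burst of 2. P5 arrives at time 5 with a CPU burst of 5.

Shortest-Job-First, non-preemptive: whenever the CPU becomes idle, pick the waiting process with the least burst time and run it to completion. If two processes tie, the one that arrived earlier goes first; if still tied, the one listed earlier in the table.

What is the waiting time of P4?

0

Gantt: | P4 0-2 | idle 2-4 | P2 4-18 | P1 18-22 | P5 22-27 | P3 27-45 |
Completion: P1=22  P2=18  P3=45  P4=2  P5=27
Turnaround (C−A): P1=17  P2=14  P3=37  P4=2  P5=22
Waiting(P4) = turnaround − burst = 2 − 2 = 0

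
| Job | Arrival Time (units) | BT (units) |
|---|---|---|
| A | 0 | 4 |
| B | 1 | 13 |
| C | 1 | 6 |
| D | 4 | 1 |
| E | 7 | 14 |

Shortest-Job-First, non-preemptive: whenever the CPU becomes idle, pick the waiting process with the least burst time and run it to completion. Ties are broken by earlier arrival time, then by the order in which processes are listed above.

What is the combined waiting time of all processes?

Schedule: | A 0-4 | D 4-5 | C 5-11 | B 11-24 | E 24-38 |
Completion: A=4  B=24  C=11  D=5  E=38
Waiting = turnaround − burst: A=0, B=10, C=4, D=0, E=17
Total waiting = 0 + 10 + 4 + 0 + 17 = 31

31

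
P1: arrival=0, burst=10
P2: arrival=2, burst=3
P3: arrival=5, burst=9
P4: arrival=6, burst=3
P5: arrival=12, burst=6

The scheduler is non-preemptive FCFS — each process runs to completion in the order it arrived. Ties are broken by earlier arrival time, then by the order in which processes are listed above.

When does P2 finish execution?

Schedule: | P1 0-10 | P2 10-13 | P3 13-22 | P4 22-25 | P5 25-31 |
Completion: P1=10  P2=13  P3=22  P4=25  P5=31
Turnaround (C−A): P1=10  P2=11  P3=17  P4=19  P5=19

13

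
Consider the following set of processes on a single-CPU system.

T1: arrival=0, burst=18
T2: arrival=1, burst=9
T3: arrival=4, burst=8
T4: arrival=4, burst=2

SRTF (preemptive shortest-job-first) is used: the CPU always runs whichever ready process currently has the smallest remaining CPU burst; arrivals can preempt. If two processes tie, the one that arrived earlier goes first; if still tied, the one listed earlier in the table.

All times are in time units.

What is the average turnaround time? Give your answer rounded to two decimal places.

16.50

Timeline: | T1 0-1 | T2 1-4 | T4 4-6 | T2 6-12 | T3 12-20 | T1 20-37 |
Completion: T1=37  T2=12  T3=20  T4=6
Turnaround times: T1=37, T2=11, T3=16, T4=2
Average turnaround = (37+11+16+2) / 4 = 66/4 = 16.50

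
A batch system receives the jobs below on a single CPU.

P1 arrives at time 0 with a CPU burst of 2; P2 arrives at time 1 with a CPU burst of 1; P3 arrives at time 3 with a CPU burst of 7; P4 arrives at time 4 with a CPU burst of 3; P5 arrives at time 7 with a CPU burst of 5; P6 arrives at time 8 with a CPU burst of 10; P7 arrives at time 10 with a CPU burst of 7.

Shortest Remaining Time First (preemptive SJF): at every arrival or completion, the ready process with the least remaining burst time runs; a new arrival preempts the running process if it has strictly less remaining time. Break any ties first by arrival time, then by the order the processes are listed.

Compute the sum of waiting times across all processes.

Gantt: | P1 0-2 | P2 2-3 | P3 3-4 | P4 4-7 | P5 7-12 | P3 12-18 | P7 18-25 | P6 25-35 |
Completion: P1=2  P2=3  P3=18  P4=7  P5=12  P6=35  P7=25
Turnaround (C−A): P1=2  P2=2  P3=15  P4=3  P5=5  P6=27  P7=15
Waiting = turnaround − burst: P1=0, P2=1, P3=8, P4=0, P5=0, P6=17, P7=8
Total waiting = 0 + 1 + 8 + 0 + 0 + 17 + 8 = 34

34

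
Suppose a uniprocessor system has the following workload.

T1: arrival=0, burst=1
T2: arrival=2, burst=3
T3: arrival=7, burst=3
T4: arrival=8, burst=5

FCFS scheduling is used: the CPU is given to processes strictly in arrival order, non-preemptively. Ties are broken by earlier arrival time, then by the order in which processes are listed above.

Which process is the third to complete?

Gantt: | T1 0-1 | idle 1-2 | T2 2-5 | idle 5-7 | T3 7-10 | T4 10-15 |
Completion: T1=1  T2=5  T3=10  T4=15
Finish order: T1 → T2 → T3 → T4

T3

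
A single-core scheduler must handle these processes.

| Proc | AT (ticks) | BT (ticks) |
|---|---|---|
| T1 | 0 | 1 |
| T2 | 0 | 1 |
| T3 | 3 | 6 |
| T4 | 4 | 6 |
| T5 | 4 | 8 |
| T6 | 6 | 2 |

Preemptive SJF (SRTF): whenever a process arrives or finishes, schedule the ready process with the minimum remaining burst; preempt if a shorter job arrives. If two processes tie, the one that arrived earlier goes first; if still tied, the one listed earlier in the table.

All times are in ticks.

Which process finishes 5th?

Timeline: | T1 0-1 | T2 1-2 | idle 2-3 | T3 3-6 | T6 6-8 | T3 8-11 | T4 11-17 | T5 17-25 |
Completion: T1=1  T2=2  T3=11  T4=17  T5=25  T6=8
Turnaround (C−A): T1=1  T2=2  T3=8  T4=13  T5=21  T6=2
Finish order: T1 → T2 → T6 → T3 → T4 → T5

T4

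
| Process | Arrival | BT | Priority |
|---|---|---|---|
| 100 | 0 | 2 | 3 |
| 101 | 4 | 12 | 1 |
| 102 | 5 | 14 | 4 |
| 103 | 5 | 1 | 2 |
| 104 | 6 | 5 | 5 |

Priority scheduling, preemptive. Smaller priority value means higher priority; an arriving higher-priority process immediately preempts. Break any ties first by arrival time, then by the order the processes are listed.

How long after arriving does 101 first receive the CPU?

0

Gantt: | 100 0-2 | idle 2-4 | 101 4-16 | 103 16-17 | 102 17-31 | 104 31-36 |
Completion: 100=2  101=16  102=31  103=17  104=36
Turnaround (C−A): 100=2  101=12  102=26  103=12  104=30
Response(101) = first start − arrival = 4 − 4 = 0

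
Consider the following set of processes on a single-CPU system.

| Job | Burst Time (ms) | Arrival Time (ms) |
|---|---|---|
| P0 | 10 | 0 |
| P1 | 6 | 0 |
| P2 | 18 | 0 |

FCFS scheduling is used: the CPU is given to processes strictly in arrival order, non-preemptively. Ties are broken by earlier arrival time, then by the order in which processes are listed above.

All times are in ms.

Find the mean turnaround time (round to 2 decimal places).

Gantt: | P0 0-10 | P1 10-16 | P2 16-34 |
Completion: P0=10  P1=16  P2=34
Turnaround times: P0=10, P1=16, P2=34
Average turnaround = (10+16+34) / 3 = 60/3 = 20.00

20.00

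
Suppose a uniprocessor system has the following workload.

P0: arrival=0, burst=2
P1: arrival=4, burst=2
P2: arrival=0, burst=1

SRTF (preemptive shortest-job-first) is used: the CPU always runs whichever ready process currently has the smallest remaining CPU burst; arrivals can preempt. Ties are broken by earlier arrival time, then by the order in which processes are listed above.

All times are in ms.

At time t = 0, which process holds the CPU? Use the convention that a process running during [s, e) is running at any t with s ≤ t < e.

Timeline: | P2 0-1 | P0 1-3 | idle 3-4 | P1 4-6 |
Completion: P0=3  P1=6  P2=1
Turnaround (C−A): P0=3  P1=2  P2=1

P2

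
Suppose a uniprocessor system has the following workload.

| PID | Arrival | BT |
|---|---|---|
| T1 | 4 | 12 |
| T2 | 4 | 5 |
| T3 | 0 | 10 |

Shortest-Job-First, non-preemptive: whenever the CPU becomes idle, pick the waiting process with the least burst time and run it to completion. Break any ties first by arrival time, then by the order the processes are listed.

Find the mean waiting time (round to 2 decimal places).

5.67

Schedule: | T3 0-10 | T2 10-15 | T1 15-27 |
Completion: T1=27  T2=15  T3=10
Turnaround (C−A): T1=23  T2=11  T3=10
Waiting times: T1=11, T2=6, T3=0
Average waiting = (11+6+0) / 3 = 17/3 = 5.67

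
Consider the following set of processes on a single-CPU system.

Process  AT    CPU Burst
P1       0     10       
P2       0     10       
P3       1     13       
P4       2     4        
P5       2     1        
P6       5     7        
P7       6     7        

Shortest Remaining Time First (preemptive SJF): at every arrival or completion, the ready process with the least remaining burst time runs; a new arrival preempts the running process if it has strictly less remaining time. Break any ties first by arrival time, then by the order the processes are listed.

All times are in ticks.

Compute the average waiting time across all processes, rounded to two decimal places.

13.86

Schedule: | P1 0-2 | P5 2-3 | P4 3-7 | P6 7-14 | P7 14-21 | P1 21-29 | P2 29-39 | P3 39-52 |
Completion: P1=29  P2=39  P3=52  P4=7  P5=3  P6=14  P7=21
Turnaround (C−A): P1=29  P2=39  P3=51  P4=5  P5=1  P6=9  P7=15
Waiting times: P1=19, P2=29, P3=38, P4=1, P5=0, P6=2, P7=8
Average waiting = (19+29+38+1+0+2+8) / 7 = 97/7 = 13.86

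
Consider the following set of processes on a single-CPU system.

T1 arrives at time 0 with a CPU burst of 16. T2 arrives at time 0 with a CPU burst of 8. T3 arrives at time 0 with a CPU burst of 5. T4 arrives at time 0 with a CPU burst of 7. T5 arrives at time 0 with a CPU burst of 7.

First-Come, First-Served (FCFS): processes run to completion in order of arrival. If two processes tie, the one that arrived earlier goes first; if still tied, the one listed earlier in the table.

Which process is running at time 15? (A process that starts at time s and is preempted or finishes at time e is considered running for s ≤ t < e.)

Schedule: | T1 0-16 | T2 16-24 | T3 24-29 | T4 29-36 | T5 36-43 |
Completion: T1=16  T2=24  T3=29  T4=36  T5=43
Turnaround (C−A): T1=16  T2=24  T3=29  T4=36  T5=43

T1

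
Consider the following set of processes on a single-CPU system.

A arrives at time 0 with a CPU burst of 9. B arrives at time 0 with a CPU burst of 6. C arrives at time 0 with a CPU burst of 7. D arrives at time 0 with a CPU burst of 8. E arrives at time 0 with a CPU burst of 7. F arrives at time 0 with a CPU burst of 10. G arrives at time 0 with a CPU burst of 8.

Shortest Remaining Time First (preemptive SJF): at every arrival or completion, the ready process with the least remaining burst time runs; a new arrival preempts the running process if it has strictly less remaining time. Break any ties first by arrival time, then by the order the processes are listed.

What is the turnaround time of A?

45

Gantt: | B 0-6 | C 6-13 | E 13-20 | D 20-28 | G 28-36 | A 36-45 | F 45-55 |
Completion: A=45  B=6  C=13  D=28  E=20  F=55  G=36
Turnaround (C−A): A=45  B=6  C=13  D=28  E=20  F=55  G=36
Turnaround(A) = completion − arrival = 45 − 0 = 45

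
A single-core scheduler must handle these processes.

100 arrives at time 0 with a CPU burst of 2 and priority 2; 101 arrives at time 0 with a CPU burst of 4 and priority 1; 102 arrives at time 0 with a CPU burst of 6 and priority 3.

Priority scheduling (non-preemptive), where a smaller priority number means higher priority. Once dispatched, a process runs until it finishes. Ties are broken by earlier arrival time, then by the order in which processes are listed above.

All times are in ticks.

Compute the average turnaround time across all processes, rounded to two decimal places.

7.33

Schedule: | 101 0-4 | 100 4-6 | 102 6-12 |
Completion: 100=6  101=4  102=12
Turnaround (C−A): 100=6  101=4  102=12
Turnaround times: 100=6, 101=4, 102=12
Average turnaround = (6+4+12) / 3 = 22/3 = 7.33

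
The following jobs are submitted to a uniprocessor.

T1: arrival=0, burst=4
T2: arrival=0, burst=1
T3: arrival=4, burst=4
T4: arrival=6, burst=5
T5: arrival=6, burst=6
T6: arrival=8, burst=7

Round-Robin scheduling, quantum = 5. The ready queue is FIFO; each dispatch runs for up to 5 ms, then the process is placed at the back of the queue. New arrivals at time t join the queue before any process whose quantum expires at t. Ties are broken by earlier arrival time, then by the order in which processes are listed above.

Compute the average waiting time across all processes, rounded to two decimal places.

Schedule: | T1 0-4 | T2 4-5 | T3 5-9 | T4 9-14 | T5 14-19 | T6 19-24 | T5 24-25 | T6 25-27 |
Completion: T1=4  T2=5  T3=9  T4=14  T5=25  T6=27
Waiting times: T1=0, T2=4, T3=1, T4=3, T5=13, T6=12
Average waiting = (0+4+1+3+13+12) / 6 = 33/6 = 5.50

5.50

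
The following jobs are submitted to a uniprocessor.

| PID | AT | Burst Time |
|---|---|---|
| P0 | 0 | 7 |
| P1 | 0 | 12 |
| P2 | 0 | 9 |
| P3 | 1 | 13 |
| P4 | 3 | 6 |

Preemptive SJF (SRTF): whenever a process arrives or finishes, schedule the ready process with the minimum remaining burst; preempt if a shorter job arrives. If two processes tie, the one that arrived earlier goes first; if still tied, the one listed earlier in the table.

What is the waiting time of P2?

13

Timeline: | P0 0-7 | P4 7-13 | P2 13-22 | P1 22-34 | P3 34-47 |
Completion: P0=7  P1=34  P2=22  P3=47  P4=13
Turnaround (C−A): P0=7  P1=34  P2=22  P3=46  P4=10
Waiting(P2) = turnaround − burst = 22 − 9 = 13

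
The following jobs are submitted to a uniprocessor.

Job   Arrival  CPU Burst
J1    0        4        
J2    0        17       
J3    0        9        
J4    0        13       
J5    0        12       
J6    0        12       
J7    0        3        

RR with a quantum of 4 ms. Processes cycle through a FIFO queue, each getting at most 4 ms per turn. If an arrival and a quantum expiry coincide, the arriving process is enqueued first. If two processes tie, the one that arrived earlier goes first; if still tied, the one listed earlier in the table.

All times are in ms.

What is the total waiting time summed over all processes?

276

Timeline: | J1 0-4 | J2 4-8 | J3 8-12 | J4 12-16 | J5 16-20 | J6 20-24 | J7 24-27 | J2 27-31 | J3 31-35 | J4 35-39 | J5 39-43 | J6 43-47 | J2 47-51 | J3 51-52 | J4 52-56 | J5 56-60 | J6 60-64 | J2 64-68 | J4 68-69 | J2 69-70 |
Completion: J1=4  J2=70  J3=52  J4=69  J5=60  J6=64  J7=27
Waiting = turnaround − burst: J1=0, J2=53, J3=43, J4=56, J5=48, J6=52, J7=24
Total waiting = 0 + 53 + 43 + 56 + 48 + 52 + 24 = 276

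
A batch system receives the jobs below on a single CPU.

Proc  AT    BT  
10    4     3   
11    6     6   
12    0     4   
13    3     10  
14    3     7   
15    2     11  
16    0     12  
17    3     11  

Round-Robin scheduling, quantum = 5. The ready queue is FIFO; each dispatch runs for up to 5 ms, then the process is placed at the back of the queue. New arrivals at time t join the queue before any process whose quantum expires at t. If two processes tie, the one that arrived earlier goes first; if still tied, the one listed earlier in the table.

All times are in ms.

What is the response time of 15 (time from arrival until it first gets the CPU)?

Gantt: | 12 0-4 | 16 4-9 | 15 9-14 | 13 14-19 | 14 19-24 | 17 24-29 | 10 29-32 | 11 32-37 | 16 37-42 | 15 42-47 | 13 47-52 | 14 52-54 | 17 54-59 | 11 59-60 | 16 60-62 | 15 62-63 | 17 63-64 |
Completion: 10=32  11=60  12=4  13=52  14=54  15=63  16=62  17=64
Turnaround (C−A): 10=28  11=54  12=4  13=49  14=51  15=61  16=62  17=61
Response(15) = first start − arrival = 9 − 2 = 7

7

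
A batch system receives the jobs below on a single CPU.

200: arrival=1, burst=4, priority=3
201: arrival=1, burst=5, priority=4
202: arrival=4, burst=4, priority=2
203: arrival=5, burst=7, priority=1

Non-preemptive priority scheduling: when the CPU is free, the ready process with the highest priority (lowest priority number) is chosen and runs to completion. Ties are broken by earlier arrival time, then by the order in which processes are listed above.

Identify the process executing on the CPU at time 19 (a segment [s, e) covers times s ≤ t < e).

Timeline: | idle 0-1 | 200 1-5 | 203 5-12 | 202 12-16 | 201 16-21 |
Completion: 200=5  201=21  202=16  203=12

201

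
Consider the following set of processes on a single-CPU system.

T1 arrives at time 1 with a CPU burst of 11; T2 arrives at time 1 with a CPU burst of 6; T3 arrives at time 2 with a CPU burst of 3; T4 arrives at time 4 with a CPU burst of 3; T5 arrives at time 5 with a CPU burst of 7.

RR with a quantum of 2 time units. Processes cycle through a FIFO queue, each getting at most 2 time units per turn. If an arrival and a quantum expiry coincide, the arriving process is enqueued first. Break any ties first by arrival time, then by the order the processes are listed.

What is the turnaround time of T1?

Schedule: | idle 0-1 | T1 1-3 | T2 3-5 | T3 5-7 | T1 7-9 | T4 9-11 | T5 11-13 | T2 13-15 | T3 15-16 | T1 16-18 | T4 18-19 | T5 19-21 | T2 21-23 | T1 23-25 | T5 25-27 | T1 27-29 | T5 29-30 | T1 30-31 |
Completion: T1=31  T2=23  T3=16  T4=19  T5=30
Turnaround (C−A): T1=30  T2=22  T3=14  T4=15  T5=25
Turnaround(T1) = completion − arrival = 31 − 1 = 30

30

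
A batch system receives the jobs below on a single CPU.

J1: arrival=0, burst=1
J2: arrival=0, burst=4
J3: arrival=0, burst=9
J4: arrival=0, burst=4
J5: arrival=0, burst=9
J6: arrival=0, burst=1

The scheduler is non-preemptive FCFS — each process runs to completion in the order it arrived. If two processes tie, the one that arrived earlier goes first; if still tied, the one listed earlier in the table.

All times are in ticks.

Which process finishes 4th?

Gantt: | J1 0-1 | J2 1-5 | J3 5-14 | J4 14-18 | J5 18-27 | J6 27-28 |
Completion: J1=1  J2=5  J3=14  J4=18  J5=27  J6=28
Finish order: J1 → J2 → J3 → J4 → J5 → J6

J4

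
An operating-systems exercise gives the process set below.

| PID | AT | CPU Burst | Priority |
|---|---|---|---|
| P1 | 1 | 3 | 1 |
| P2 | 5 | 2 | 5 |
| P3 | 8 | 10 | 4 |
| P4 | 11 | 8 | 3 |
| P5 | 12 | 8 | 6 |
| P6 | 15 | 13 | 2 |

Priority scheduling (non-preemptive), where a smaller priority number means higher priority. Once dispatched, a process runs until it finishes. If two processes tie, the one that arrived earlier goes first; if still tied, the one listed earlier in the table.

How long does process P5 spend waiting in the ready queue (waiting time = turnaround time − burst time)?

27

Gantt: | idle 0-1 | P1 1-4 | idle 4-5 | P2 5-7 | idle 7-8 | P3 8-18 | P6 18-31 | P4 31-39 | P5 39-47 |
Completion: P1=4  P2=7  P3=18  P4=39  P5=47  P6=31
Waiting(P5) = turnaround − burst = 35 − 8 = 27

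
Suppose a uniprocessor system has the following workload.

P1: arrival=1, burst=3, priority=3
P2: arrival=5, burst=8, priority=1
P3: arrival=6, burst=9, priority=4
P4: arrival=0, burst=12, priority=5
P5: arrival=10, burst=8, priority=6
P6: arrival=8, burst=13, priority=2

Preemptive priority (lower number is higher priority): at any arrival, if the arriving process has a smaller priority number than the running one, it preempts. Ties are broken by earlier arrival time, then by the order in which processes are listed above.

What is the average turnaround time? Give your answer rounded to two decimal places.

24.33

Timeline: | P4 0-1 | P1 1-4 | P4 4-5 | P2 5-13 | P6 13-26 | P3 26-35 | P4 35-45 | P5 45-53 |
Completion: P1=4  P2=13  P3=35  P4=45  P5=53  P6=26
Turnaround (C−A): P1=3  P2=8  P3=29  P4=45  P5=43  P6=18
Turnaround times: P1=3, P2=8, P3=29, P4=45, P5=43, P6=18
Average turnaround = (3+8+29+45+43+18) / 6 = 146/6 = 24.33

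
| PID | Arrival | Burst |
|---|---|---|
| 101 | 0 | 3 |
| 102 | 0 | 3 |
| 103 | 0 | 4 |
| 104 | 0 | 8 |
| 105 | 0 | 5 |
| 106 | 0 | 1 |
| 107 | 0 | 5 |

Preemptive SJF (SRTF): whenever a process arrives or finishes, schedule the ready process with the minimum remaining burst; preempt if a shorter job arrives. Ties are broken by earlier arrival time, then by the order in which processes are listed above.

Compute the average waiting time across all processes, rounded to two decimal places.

Timeline: | 106 0-1 | 101 1-4 | 102 4-7 | 103 7-11 | 105 11-16 | 107 16-21 | 104 21-29 |
Completion: 101=4  102=7  103=11  104=29  105=16  106=1  107=21
Turnaround (C−A): 101=4  102=7  103=11  104=29  105=16  106=1  107=21
Waiting times: 101=1, 102=4, 103=7, 104=21, 105=11, 106=0, 107=16
Average waiting = (1+4+7+21+11+0+16) / 7 = 60/7 = 8.57

8.57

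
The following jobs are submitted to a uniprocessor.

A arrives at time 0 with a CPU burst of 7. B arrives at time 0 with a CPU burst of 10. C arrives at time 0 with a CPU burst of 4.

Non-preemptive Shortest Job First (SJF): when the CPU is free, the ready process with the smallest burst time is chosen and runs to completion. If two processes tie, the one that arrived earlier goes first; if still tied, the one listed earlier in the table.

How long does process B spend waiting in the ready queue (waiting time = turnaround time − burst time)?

Schedule: | C 0-4 | A 4-11 | B 11-21 |
Completion: A=11  B=21  C=4
Turnaround (C−A): A=11  B=21  C=4
Waiting(B) = turnaround − burst = 21 − 10 = 11

11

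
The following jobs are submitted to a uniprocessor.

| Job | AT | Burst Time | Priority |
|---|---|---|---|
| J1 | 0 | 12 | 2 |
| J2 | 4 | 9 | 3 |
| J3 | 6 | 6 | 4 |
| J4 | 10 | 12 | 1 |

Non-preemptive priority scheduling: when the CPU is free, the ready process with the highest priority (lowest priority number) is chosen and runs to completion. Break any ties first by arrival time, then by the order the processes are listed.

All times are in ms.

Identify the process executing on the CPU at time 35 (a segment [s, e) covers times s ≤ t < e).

Gantt: | J1 0-12 | J4 12-24 | J2 24-33 | J3 33-39 |
Completion: J1=12  J2=33  J3=39  J4=24
Turnaround (C−A): J1=12  J2=29  J3=33  J4=14

J3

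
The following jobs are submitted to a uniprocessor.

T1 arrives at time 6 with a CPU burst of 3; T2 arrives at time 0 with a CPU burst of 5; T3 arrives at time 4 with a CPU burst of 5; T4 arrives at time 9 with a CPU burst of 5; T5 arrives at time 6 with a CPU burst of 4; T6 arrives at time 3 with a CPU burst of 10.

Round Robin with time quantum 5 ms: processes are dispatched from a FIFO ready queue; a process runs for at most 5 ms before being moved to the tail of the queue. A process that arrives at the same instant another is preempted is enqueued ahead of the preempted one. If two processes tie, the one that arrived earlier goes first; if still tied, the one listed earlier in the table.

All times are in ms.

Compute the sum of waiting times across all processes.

Schedule: | T2 0-5 | T6 5-10 | T3 10-15 | T1 15-18 | T5 18-22 | T4 22-27 | T6 27-32 |
Completion: T1=18  T2=5  T3=15  T4=27  T5=22  T6=32
Turnaround (C−A): T1=12  T2=5  T3=11  T4=18  T5=16  T6=29
Waiting = turnaround − burst: T1=9, T2=0, T3=6, T4=13, T5=12, T6=19
Total waiting = 9 + 0 + 6 + 13 + 12 + 19 = 59

59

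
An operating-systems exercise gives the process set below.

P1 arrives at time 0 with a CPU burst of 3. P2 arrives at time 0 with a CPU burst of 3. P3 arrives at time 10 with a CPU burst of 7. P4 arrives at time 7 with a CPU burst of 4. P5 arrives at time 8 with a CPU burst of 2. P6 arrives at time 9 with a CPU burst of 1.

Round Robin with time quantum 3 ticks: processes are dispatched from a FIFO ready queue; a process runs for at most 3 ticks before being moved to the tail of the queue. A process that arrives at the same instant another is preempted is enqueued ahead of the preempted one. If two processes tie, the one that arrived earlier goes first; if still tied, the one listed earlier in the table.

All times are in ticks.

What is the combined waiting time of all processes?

18

Schedule: | P1 0-3 | P2 3-6 | idle 6-7 | P4 7-10 | P5 10-12 | P6 12-13 | P3 13-16 | P4 16-17 | P3 17-21 |
Completion: P1=3  P2=6  P3=21  P4=17  P5=12  P6=13
Turnaround (C−A): P1=3  P2=6  P3=11  P4=10  P5=4  P6=4
Waiting = turnaround − burst: P1=0, P2=3, P3=4, P4=6, P5=2, P6=3
Total waiting = 0 + 3 + 4 + 6 + 2 + 3 = 18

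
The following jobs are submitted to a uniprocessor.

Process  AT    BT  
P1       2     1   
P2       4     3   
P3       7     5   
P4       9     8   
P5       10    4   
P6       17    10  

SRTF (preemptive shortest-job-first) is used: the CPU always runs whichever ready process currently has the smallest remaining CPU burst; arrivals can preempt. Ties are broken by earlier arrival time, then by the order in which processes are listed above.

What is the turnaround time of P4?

Schedule: | idle 0-2 | P1 2-3 | idle 3-4 | P2 4-7 | P3 7-12 | P5 12-16 | P4 16-24 | P6 24-34 |
Completion: P1=3  P2=7  P3=12  P4=24  P5=16  P6=34
Turnaround (C−A): P1=1  P2=3  P3=5  P4=15  P5=6  P6=17
Turnaround(P4) = completion − arrival = 24 − 9 = 15

15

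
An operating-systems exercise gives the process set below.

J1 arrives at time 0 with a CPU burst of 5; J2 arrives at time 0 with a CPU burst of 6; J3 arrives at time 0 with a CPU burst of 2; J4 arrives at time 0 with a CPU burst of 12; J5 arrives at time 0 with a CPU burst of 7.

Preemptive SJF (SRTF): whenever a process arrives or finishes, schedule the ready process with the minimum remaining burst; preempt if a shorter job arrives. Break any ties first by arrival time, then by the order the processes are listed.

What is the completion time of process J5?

Schedule: | J3 0-2 | J1 2-7 | J2 7-13 | J5 13-20 | J4 20-32 |
Completion: J1=7  J2=13  J3=2  J4=32  J5=20

20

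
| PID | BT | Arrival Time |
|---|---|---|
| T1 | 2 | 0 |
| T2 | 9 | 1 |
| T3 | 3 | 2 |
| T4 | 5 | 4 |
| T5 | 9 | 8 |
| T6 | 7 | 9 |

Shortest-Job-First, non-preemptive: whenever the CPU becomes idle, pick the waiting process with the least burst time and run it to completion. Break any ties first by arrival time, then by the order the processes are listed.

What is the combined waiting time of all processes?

Timeline: | T1 0-2 | T3 2-5 | T4 5-10 | T6 10-17 | T2 17-26 | T5 26-35 |
Completion: T1=2  T2=26  T3=5  T4=10  T5=35  T6=17
Turnaround (C−A): T1=2  T2=25  T3=3  T4=6  T5=27  T6=8
Waiting = turnaround − burst: T1=0, T2=16, T3=0, T4=1, T5=18, T6=1
Total waiting = 0 + 16 + 0 + 1 + 18 + 1 = 36

36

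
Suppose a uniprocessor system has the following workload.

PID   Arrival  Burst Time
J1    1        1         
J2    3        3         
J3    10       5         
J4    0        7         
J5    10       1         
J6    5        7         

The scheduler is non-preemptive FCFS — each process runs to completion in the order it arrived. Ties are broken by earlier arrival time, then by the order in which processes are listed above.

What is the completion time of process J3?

23

Timeline: | J4 0-7 | J1 7-8 | J2 8-11 | J6 11-18 | J3 18-23 | J5 23-24 |
Completion: J1=8  J2=11  J3=23  J4=7  J5=24  J6=18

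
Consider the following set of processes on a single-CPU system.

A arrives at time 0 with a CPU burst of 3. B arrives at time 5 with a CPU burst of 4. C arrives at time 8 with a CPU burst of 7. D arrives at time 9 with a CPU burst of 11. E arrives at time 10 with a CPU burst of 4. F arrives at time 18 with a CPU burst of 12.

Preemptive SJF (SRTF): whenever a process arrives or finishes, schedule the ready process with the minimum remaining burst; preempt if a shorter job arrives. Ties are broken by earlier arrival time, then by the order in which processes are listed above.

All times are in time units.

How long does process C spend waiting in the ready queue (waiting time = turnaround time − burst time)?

5

Schedule: | A 0-3 | idle 3-5 | B 5-9 | C 9-10 | E 10-14 | C 14-20 | D 20-31 | F 31-43 |
Completion: A=3  B=9  C=20  D=31  E=14  F=43
Turnaround (C−A): A=3  B=4  C=12  D=22  E=4  F=25
Waiting(C) = turnaround − burst = 12 − 7 = 5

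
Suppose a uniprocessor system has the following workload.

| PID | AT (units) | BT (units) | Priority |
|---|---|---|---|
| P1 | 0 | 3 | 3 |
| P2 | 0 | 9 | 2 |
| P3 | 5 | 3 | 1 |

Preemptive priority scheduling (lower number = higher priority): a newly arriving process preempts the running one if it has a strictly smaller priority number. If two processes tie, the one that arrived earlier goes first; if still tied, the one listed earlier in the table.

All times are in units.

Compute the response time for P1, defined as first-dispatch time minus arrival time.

Timeline: | P2 0-5 | P3 5-8 | P2 8-12 | P1 12-15 |
Completion: P1=15  P2=12  P3=8
Turnaround (C−A): P1=15  P2=12  P3=3
Response(P1) = first start − arrival = 12 − 0 = 12

12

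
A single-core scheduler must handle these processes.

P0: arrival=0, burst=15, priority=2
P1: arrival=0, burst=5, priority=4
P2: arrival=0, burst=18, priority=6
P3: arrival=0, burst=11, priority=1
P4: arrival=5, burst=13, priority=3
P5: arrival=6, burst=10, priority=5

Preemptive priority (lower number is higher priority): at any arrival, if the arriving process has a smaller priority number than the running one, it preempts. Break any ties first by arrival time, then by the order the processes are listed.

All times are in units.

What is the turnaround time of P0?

26

Schedule: | P3 0-11 | P0 11-26 | P4 26-39 | P1 39-44 | P5 44-54 | P2 54-72 |
Completion: P0=26  P1=44  P2=72  P3=11  P4=39  P5=54
Turnaround (C−A): P0=26  P1=44  P2=72  P3=11  P4=34  P5=48
Turnaround(P0) = completion − arrival = 26 − 0 = 26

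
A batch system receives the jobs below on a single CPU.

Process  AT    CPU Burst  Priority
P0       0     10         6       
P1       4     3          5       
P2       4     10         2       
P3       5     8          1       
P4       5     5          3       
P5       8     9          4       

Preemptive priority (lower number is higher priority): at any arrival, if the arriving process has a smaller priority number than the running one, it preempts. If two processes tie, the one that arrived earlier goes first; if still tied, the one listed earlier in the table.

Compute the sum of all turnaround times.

156

Gantt: | P0 0-4 | P2 4-5 | P3 5-13 | P2 13-22 | P4 22-27 | P5 27-36 | P1 36-39 | P0 39-45 |
Completion: P0=45  P1=39  P2=22  P3=13  P4=27  P5=36
Turnaround (C−A): P0=45  P1=35  P2=18  P3=8  P4=22  P5=28
Turnaround = completion − arrival: P0=45, P1=35, P2=18, P3=8, P4=22, P5=28
Total turnaround = 45 + 35 + 18 + 8 + 22 + 28 = 156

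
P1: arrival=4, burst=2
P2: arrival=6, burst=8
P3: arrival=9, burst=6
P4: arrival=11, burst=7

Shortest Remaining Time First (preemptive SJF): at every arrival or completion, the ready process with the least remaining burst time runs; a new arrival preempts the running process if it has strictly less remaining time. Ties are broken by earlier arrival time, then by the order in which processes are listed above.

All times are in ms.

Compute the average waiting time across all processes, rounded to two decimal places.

3.50

Schedule: | idle 0-4 | P1 4-6 | P2 6-14 | P3 14-20 | P4 20-27 |
Completion: P1=6  P2=14  P3=20  P4=27
Turnaround (C−A): P1=2  P2=8  P3=11  P4=16
Waiting times: P1=0, P2=0, P3=5, P4=9
Average waiting = (0+0+5+9) / 4 = 14/4 = 3.50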